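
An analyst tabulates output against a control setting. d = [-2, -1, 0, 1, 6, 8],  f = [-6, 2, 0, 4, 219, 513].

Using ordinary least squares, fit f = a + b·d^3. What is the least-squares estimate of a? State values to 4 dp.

Entries of AᵀA: Σ1 = 6, Σd^3 = 720, Σd^3·d^3 = 308866.
Right-hand side: Σf = 732, Σd^3·f = 310010.
Δ = 6·308866 − 720² = 1334796.
a = (732·308866 − 720·310010)/1334796 = 240226/111233; b = (6·310010 − 720·732)/1334796 = 111085/111233.

a = 2.1597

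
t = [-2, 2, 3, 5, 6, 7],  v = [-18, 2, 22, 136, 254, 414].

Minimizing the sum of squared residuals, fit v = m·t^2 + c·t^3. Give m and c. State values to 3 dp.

m = -1.918, c = 1.484

Normal-equation sums: Σt^2·t^2 = 4435, Σt^2·t^3 = 27951, Σt^3·t^3 = 180787.
And Σt^2·v = 32964, Σt^3·v = 214620.
XᵀX·[m, c]ᵀ = Xᵀv becomes [[4435, 27951]; [27951, 180787]]·[m, c]ᵀ = [32964, 214620]ᵀ.
det = 4435·180787 − 27951² = 20531944.
m = (32964·180787 − 27951·214620)/20531944 = -4922619/2566493; c = (4435·214620 − 27951·32964)/20531944 = 3807867/2566493.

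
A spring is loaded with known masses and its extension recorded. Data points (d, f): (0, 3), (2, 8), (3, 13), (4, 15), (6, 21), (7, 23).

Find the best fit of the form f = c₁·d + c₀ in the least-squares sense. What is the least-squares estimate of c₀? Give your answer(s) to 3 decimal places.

Normal-equation sums: Σd·d = 114, Σd = 22, Σ1 = 6.
Right-hand side: Σd·f = 402, Σf = 83.
XᵀX·[c₁, c₀]ᵀ = Xᵀf becomes [[114, 22]; [22, 6]]·[c₁, c₀]ᵀ = [402, 83]ᵀ.
Determinant 114·6 − 22² = 200.
c₁ = (402·6 − 22·83)/200 = 293/100; c₀ = (114·83 − 22·402)/200 = 309/100.

c₀ = 3.090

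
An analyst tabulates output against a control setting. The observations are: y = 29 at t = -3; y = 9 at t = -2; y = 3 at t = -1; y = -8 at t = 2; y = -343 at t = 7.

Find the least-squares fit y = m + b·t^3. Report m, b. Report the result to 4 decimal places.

Sums needed: Σ1 = 5, Σt^3 = 315, Σt^3·t^3 = 118507.
Right-hand side: Σy = -310, Σt^3·y = -118571.
So MᵀM·[m, b]ᵀ = Mᵀy: [[5, 315]; [315, 118507]]·[m, b]ᵀ = [-310, -118571]ᵀ.
det = 5·118507 − 315² = 493310.
m = ((-310)·118507 − 315·(-118571))/493310 = 122539/98662; b = (5·(-118571) − 315·(-310))/493310 = -99041/98662.

m = 1.2420, b = -1.0038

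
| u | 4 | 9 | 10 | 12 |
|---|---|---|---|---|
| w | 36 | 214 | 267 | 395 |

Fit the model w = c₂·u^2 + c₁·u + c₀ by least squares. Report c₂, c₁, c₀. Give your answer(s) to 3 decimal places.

c₂ = 3.121, c₁ = -5.094, c₀ = 6.465

Sums needed: Σu^2·u^2 = 37553, Σu^2·u = 3521, Σu^2 = 341, Σu·u = 341, Σu = 35, Σ1 = 4.
Moment sums: Σu^2·w = 101490, Σu·w = 9480, Σw = 912.
Normal equations: [[37553, 3521, 341]; [3521, 341, 35]; [341, 35, 4]]·[c₂, c₁, c₀]ᵀ = [101490, 9480, 912]ᵀ.
Inverting the 3×3 Gram matrix, [c₂, c₁, c₀]ᵀ = [12773/4092, -20843/4092, 4409/682]ᵀ.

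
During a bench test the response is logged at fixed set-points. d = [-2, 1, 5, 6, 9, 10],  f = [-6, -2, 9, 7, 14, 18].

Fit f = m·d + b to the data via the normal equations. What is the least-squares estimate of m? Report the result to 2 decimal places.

m = 1.96

Sums needed: Σd·d = 247, Σd = 29, Σ1 = 6.
For Aᵀf: Σd·f = 403, Σf = 40.
AᵀA·[m, b]ᵀ = Aᵀf becomes [[247, 29]; [29, 6]]·[m, b]ᵀ = [403, 40]ᵀ.
Determinant 247·6 − 29² = 641.
m = (403·6 − 29·40)/641 = 1258/641; b = (247·40 − 29·403)/641 = -1807/641.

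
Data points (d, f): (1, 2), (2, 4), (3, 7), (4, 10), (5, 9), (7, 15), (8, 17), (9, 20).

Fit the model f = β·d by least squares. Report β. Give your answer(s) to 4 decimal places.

β = 2.1566

XᵀX·[β]ᵀ = Xᵀf reads: 249·β = 537.
Hence β = 537 / 249 ≈ 2.15663.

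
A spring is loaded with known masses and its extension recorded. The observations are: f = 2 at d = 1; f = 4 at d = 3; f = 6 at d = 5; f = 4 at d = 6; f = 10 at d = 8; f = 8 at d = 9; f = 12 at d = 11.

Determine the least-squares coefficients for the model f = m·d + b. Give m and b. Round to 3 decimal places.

Forming MᵀM = [[337, 43]; [43, 7]] and Mᵀf = [352, 46]ᵀ gives MᵀM·[m, b]ᵀ = Mᵀf.
Determinant 337·7 − 43² = 510.
m = (352·7 − 43·46)/510 = 81/85; b = (337·46 − 43·352)/510 = 61/85.

m = 0.953, b = 0.718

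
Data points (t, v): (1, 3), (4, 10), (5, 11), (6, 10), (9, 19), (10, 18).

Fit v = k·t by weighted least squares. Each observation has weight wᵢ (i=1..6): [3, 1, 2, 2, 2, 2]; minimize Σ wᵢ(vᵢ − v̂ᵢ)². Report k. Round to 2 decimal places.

k = 1.95

From the data, Σwᵢ·t·t = 503.
And Σwᵢ·t·v = 981.
Hence k = 981 / 503 ≈ 1.9503.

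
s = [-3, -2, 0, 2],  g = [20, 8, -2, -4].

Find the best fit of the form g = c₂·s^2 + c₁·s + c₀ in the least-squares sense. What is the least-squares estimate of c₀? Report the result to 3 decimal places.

Normal-equation sums: Σs^2·s^2 = 113, Σs^2·s = -27, Σs^2 = 17, Σs·s = 17, Σs = -3, Σ1 = 4.
And Σs^2·g = 196, Σs·g = -84, Σg = 22.
Normal equations: [[113, -27, 17]; [-27, 17, -3]; [17, -3, 4]]·[c₂, c₁, c₀]ᵀ = [196, -84, 22]ᵀ.
Solving the 3×3 system (Gaussian elimination) gives c₂ = 275/199, c₁ = -645/199, c₀ = -558/199.

c₀ = -2.804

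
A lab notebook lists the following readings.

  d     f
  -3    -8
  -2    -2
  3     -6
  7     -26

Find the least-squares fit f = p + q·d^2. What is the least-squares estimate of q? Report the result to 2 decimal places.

q = -0.50

Entries of AᵀA: Σ1 = 4, Σd^2 = 71, Σd^2·d^2 = 2579.
And Σf = -42, Σd^2·f = -1408.
Normal equations: [[4, 71]; [71, 2579]]·[p, q]ᵀ = [-42, -1408]ᵀ.
det = 4·2579 − 71² = 5275.
p = ((-42)·2579 − 71·(-1408))/5275 = -334/211; q = (4·(-1408) − 71·(-42))/5275 = -106/211.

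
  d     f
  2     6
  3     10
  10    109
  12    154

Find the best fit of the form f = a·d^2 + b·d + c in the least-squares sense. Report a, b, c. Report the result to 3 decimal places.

a = 1.007, b = 0.821, c = -0.487

The normal equations are: 30833·a + 2763·b + 257·c = 33190;  2763·a + 257·b + 27·c = 2980;  257·a + 27·b + 4·c = 279.
(Σd^2·d^2 = 30833, Σd^2·d = 2763, Σd^2 = 257, Σd·d = 257, Σd = 27, Σ1 = 4, Σd^2·f = 33190, Σd·f = 2980, Σf = 279.)
Solving the 3×3 system (Gaussian elimination) gives a = 26539/26356, b = 21635/26356, c = -3209/6589.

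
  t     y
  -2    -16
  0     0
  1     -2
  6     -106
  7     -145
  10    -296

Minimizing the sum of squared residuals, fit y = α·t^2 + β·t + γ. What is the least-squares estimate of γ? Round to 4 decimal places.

The normal system XᵀX·[α, β, γ]ᵀ = Xᵀy is [[13714, 1552, 190]; [1552, 190, 22]; [190, 22, 6]]·[α, β, γ]ᵀ = [-40587, -4581, -565]ᵀ.
Row-reducing yields α = -5584/1833, β = 1615/1833, γ = -1135/1222.

γ = -0.9288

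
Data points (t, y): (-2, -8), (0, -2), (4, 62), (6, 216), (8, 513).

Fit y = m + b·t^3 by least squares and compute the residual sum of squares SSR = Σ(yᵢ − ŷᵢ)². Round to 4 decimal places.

Sums needed: Σ1 = 5, Σt^3 = 784, Σt^3·t^3 = 312960.
And Σy = 781, Σt^3·y = 313344.
MᵀM·[m, b]ᵀ = Mᵀy becomes [[5, 784]; [784, 312960]]·[m, b]ᵀ = [781, 313344]ᵀ.
Δ = 5·312960 − 784² = 950144.
m = (781·312960 − 784·313344)/950144 = -9687/7423; b = (5·313344 − 784·781)/950144 = 59651/59384.
Residuals: 9954/7423, -5159/7423, -7295/7423, 2478/7423, 22/7423; SSR = 24930/7423.

SSR = 3.3585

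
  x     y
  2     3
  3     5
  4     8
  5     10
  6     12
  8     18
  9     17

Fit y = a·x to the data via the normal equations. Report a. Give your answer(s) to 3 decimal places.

The normal system AᵀA·[a]ᵀ = Aᵀy is [[235]]·[a]ᵀ = [472]ᵀ.
a = 472/235 = 2.00851.

a = 2.009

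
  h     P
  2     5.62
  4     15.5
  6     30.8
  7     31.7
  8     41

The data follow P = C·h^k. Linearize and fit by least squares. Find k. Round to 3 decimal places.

k = 1.432

Let Y = ln P. Fitting Y = k·ln h + ln C by least squares:
Σln h = 7.8966, Σ(ln h)² = 13.7233, Σln P = 15.0646, Σln h·ln P = 25.5853.
Equations: 13.7233·k + 7.8966·ln C = 25.5853;  7.8966·k + 5·ln C = 15.0646.
Δ = 13.7233·5 − (7.8966)² = 6.2610; k = (25.5853·5 − 7.8966·15.0646)/6.2610 = 1.43243, ln C = (13.7233·15.0646 − 7.8966·25.5853)/6.2610 = 0.75066.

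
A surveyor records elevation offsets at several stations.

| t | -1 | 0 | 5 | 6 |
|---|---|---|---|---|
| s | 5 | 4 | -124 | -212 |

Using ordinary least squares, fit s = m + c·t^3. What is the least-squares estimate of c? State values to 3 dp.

Forming MᵀM = [[4, 340]; [340, 62282]] and Mᵀs = [-327, -61297]ᵀ gives MᵀM·[m, c]ᵀ = Mᵀs.
Δ = 4·62282 − 340² = 133528.
m = ((-327)·62282 − 340·(-61297))/133528 = 237383/66764; c = (4·(-61297) − 340·(-327))/133528 = -16751/16691.

c = -1.004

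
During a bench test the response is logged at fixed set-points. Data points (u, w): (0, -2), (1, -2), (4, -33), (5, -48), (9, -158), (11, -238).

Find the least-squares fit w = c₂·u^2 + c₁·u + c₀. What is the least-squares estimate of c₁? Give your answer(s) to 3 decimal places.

Forming XᵀX = [[22084, 2250, 244]; [2250, 244, 30]; [244, 30, 6]] and Xᵀw = [-43326, -4414, -481]ᵀ gives XᵀX·[c₂, c₁, c₀]ᵀ = Xᵀw.
Row-reducing yields c₂ = -247007/123398, c₁ = 34631/61699, c₀ = -17615/11218.

c₁ = 0.561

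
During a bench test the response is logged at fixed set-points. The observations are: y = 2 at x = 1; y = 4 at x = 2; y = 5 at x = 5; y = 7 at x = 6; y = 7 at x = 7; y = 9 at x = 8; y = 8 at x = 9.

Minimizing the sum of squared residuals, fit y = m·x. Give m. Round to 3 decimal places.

m = 1.038

With design matrix M, MᵀM = [[260]] and Mᵀy = [270]ᵀ.
m = 270/260 = 1.03846.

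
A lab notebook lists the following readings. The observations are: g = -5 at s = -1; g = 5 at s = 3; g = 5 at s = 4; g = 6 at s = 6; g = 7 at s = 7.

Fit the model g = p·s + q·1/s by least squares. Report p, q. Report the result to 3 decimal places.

p = 0.932, q = 4.301

AᵀA·[p, q]ᵀ = Aᵀg reads: 111·p + 5·q = 125;  5·p + (8621/7056)·q = 119/12.
(Σs·s = 111, Σs·1/s = 5, Σ1/s·1/s = 8621/7056, Σs·g = 125, Σ1/s·g = 119/12.)
det = 111·(8621/7056) − 5² = 260177/2352.
p = (125·(8621/7056) − 5·(119/12))/(260177/2352) = 727765/780531; q = (111·(119/12) − 5·125)/(260177/2352) = 1118964/260177.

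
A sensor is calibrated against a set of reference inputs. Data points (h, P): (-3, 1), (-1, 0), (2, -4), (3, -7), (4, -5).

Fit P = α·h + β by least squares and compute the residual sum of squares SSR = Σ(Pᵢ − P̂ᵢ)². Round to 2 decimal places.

SSR = 5.74

Compute the Gram sums: Σh·h = 39, Σh = 5, Σ1 = 5.
Moment sums: Σh·P = -52, ΣP = -15.
det = 39·5 − 5² = 170.
α = ((-52)·5 − 5·(-15))/170 = -37/34; β = (39·(-15) − 5·(-52))/170 = -65/34.
Residuals: -6/17, 14/17, 3/34, -31/17, 43/34; SSR = 195/34.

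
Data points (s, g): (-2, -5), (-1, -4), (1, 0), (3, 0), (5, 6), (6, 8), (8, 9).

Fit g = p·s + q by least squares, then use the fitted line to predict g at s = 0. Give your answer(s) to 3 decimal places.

With design matrix A, AᵀA = [[140, 20]; [20, 7]] and Aᵀg = [164, 14]ᵀ.
Δ = 140·7 − 20² = 580.
p = (164·7 − 20·14)/580 = 217/145; q = (140·14 − 20·164)/580 = -66/29.
At s = 0: ĝ = (217/145)·(0) + (-66/29)·(1) = -66/29.

ĝ = -2.276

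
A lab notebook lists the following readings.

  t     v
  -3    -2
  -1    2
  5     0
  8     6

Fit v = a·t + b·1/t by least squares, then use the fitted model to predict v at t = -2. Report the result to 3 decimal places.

With design matrix A, AᵀA = [[99, 4]; [4, 16801/14400]] and Aᵀv = [52, -7/12]ᵀ.
Determinant 99·(16801/14400) − 4² = 159211/1600.
a = (52·(16801/14400) − 4·(-7/12))/(159211/1600) = 907252/1432899; b = (99·(-7/12) − 4·52)/(159211/1600) = -425200/159211.
At t = -2: v̂ = (907252/1432899)·(-2) + (-425200/159211)·(-1/2) = 98896/1432899.

v̂ = 0.069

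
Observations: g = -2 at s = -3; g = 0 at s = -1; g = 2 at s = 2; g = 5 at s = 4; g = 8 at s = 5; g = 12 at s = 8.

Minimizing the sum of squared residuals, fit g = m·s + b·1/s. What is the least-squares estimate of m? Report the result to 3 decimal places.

Compute the Gram sums: Σs·s = 119, Σs·1/s = 6, Σ1/s·1/s = 21301/14400.
Moment sums: Σs·g = 166, Σ1/s·g = 361/60.
det = 119·(21301/14400) − 6² = 2016419/14400.
m = (166·(21301/14400) − 6·(361/60))/(2016419/14400) = 3016126/2016419; b = (119·(361/60) − 6·166)/(2016419/14400) = -4032240/2016419.

m = 1.496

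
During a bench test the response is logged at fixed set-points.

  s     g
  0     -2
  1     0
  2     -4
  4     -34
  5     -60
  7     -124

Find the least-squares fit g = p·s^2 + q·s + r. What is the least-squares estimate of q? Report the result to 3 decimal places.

From the data, Σs^2·s^2 = 3299, Σs^2·s = 541, Σs^2 = 95, Σs·s = 95, Σs = 19, Σ1 = 6.
Right-hand side: Σs^2·g = -8136, Σs·g = -1312, Σg = -224.
XᵀX·[p, q, r]ᵀ = Xᵀg becomes [[3299, 541, 95]; [541, 95, 19]; [95, 19, 6]]·[p, q, r]ᵀ = [-8136, -1312, -224]ᵀ.
Row-reducing yields p = -1031/330, q = 1399/330, r = -71/55.

q = 4.239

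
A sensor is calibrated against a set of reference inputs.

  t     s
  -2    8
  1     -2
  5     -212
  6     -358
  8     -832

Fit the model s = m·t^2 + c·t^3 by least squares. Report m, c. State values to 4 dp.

m = -0.8886, c = -1.5135

Entries of XᵀX: Σt^2·t^2 = 6034, Σt^2·t^3 = 43638, Σt^3·t^3 = 324490.
And Σt^2·s = -71406, Σt^3·s = -529878.
Δ = 6034·324490 − 43638² = 53697616.
m = ((-71406)·324490 − 43638·(-529878))/53697616 = -5964597/6712202; c = (6034·(-529878) − 43638·(-71406))/53697616 = -1451229/958886.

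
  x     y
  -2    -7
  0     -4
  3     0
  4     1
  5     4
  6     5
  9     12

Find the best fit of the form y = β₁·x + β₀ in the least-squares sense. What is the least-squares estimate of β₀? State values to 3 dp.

β₀ = -4.404

With design matrix M, MᵀM = [[171, 25]; [25, 7]] and Mᵀy = [176, 11]ᵀ.
Eliminating β₀: 7·(row 1) − 25·(row 2) gives 572·β₁ = 7·176 − 25·11 = 957, so β₁ = 87/52.
Then β₀ = (11 − 25·(87/52))/7 = -229/52.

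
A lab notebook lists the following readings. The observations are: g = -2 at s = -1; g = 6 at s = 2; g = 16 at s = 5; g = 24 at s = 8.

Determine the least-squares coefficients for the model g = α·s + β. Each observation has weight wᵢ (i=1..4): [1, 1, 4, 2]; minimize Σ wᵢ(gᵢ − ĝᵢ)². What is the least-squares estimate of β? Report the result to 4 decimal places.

β = 0.9333

The normal equations are: 233·α + 37·β = 718;  37·α + 8·β = 116.
(Σwᵢ·s·s = 233, Σwᵢ·s = 37, Σwᵢ·1 = 8, Σwᵢ·s·g = 718, Σwᵢ·g = 116.)
Eliminating β: 8·(row 1) − 37·(row 2) gives 495·α = 8·718 − 37·116 = 1452, so α = 44/15.
Then β = (116 − 37·(44/15))/8 = 14/15.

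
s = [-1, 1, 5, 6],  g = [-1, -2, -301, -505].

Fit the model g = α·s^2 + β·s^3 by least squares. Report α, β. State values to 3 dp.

The normal system AᵀA·[α, β]ᵀ = Aᵀg is [[1923, 10901]; [10901, 62283]]·[α, β]ᵀ = [-25708, -146706]ᵀ.
Determinant 1923·62283 − 10901² = 938408.
α = ((-25708)·62283 − 10901·(-146706))/938408 = -964629/469204; β = (1923·(-146706) − 10901·(-25708))/938408 = -936365/469204.

α = -2.056, β = -1.996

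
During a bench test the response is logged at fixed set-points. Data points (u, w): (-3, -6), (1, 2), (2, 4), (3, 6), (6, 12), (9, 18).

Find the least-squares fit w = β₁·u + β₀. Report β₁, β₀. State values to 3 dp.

β₁ = 2.000, β₀ = 0.000

The normal system XᵀX·[β₁, β₀]ᵀ = Xᵀw is [[140, 18]; [18, 6]]·[β₁, β₀]ᵀ = [280, 36]ᵀ.
Determinant 140·6 − 18² = 516.
β₁ = (280·6 − 18·36)/516 = 2; β₀ = (140·36 − 18·280)/516 = 0.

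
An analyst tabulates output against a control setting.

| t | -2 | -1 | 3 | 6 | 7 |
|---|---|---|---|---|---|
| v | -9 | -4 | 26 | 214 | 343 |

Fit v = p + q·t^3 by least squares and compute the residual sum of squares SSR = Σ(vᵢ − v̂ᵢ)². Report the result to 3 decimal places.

From the data, Σ1 = 5, Σt^3 = 577, Σt^3·t^3 = 165099.
For Xᵀv: Σv = 570, Σt^3·v = 164651.
XᵀX·[p, q]ᵀ = Xᵀv becomes [[5, 577]; [577, 165099]]·[p, q]ᵀ = [570, 164651]ᵀ.
Eliminating q: 165099·(row 1) − 577·(row 2) gives 492566·p = 165099·570 − 577·164651 = -897197, so p = -897197/492566.
Then q = (164651 − 577·(-897197/492566))/165099 = 494365/492566.
Residuals: 419023/492566, -2983/2539, 178029/246283, -476519/492566, 140070/246283; SSR = 1914063/492566.

SSR = 3.886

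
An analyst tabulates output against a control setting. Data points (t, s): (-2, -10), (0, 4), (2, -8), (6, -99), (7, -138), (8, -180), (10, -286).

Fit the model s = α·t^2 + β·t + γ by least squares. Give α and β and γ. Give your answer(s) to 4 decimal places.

α = -2.9500, β = 0.5947, γ = 3.2441

With design matrix A, AᵀA = [[17825, 2071, 257]; [2071, 257, 31]; [257, 31, 7]] and Aᵀs = [-50518, -5856, -717]ᵀ.
Row-reducing yields α = -692347/234696, β = 139565/234696, γ = 412/127.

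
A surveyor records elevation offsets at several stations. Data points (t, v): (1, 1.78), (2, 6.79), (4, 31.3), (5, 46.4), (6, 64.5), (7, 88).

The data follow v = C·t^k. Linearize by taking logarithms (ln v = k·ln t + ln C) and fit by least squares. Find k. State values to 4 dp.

Let Y = ln v. Fitting Y = k·ln t + ln C by least squares:
Sums: Σln t = 7.4265, Σ(ln t)² = 11.9895, Σln v = 18.4170, Σln t·ln v = 28.4556.
Normal system: [[11.9895, 7.4265]; [7.4265, 6]]·[k, ln C]ᵀ = [28.4556, 18.4170]ᵀ.
Solving (det = 16.7835): k = 2.02336, ln C = 0.56507.

k = 2.0234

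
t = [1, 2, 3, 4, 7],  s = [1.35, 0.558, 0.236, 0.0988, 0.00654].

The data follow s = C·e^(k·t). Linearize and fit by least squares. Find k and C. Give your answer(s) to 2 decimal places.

k = -0.89, C = 3.33

Taking logs, ln s = k·t + ln C, so regress ln s on t.
AᵀA = [[79.0000, 17.0000]; [17.0000, 5]], rhs = [-49.6658, -9.0717]ᵀ  (here Σt = 17.0000, Σ(t)² = 79.0000, Σln s = -9.0717, Σt·ln s = -49.6658).
Solving (det = 106.0000): k = -0.88783, ln C = 1.20430, so C = exp(1.20430) = 3.33441.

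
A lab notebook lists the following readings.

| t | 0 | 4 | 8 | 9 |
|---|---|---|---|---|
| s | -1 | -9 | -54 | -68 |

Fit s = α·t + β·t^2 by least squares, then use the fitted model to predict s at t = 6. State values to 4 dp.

ŝ = -26.9079

Entries of MᵀM: Σt·t = 161, Σt·t^2 = 1305, Σt^2·t^2 = 10913.
For Mᵀs: Σt·s = -1080, Σt^2·s = -9108.
MᵀM·[α, β]ᵀ = Mᵀs becomes [[161, 1305]; [1305, 10913]]·[α, β]ᵀ = [-1080, -9108]ᵀ.
Eliminating β: 10913·(row 1) − 1305·(row 2) gives 53968·α = 10913·(-1080) − 1305·(-9108) = 99900, so α = 24975/13492.
Then β = ((-9108) − 1305·(24975/13492))/10913 = -14247/13492.
At t = 6: ŝ = (24975/13492)·(6) + (-14247/13492)·(36) = -181521/6746.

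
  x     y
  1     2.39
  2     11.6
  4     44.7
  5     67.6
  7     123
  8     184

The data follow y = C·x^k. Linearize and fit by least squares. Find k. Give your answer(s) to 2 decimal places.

k = 2.04

Taking logs, ln y = k·ln x + ln C, so regress ln y on ln x.
AᵀA = [[13.1032, 7.7142]; [7.7142, 6]], rhs = [33.9566, 21.3630]ᵀ  (here Σln x = 7.7142, Σ(ln x)² = 13.1032, Σln y = 21.3630, Σln x·ln y = 33.9566).
Slope k = (n·Σln x·ln y − Σln x·Σln y)/(n·Σ(ln x)² − (Σln x)²) = (6·33.9566 − 7.7142·21.3630)/19.1098 = 2.03771; ln C = (Σln y − k·Σln x)/n = 0.94061.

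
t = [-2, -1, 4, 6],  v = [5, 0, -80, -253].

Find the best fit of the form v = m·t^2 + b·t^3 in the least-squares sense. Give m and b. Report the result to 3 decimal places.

Forming XᵀX = [[1569, 8767]; [8767, 50817]] and Xᵀv = [-10368, -59808]ᵀ gives XᵀX·[m, b]ᵀ = Xᵀv.
det = 1569·50817 − 8767² = 2871584.
m = ((-10368)·50817 − 8767·(-59808))/2871584 = -79185/89737; b = (1569·(-59808) − 8767·(-10368))/2871584 = -91953/89737.

m = -0.882, b = -1.025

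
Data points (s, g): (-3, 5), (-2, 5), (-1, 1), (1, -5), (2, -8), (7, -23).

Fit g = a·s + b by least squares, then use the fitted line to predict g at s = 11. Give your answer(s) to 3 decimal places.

ĝ = -34.429

From the data, Σs·s = 68, Σs = 4, Σ1 = 6.
Moment sums: Σs·g = -208, Σg = -25.
Normal equations: [[68, 4]; [4, 6]]·[a, b]ᵀ = [-208, -25]ᵀ.
Eliminating b: 6·(row 1) − 4·(row 2) gives 392·a = 6·(-208) − 4·(-25) = -1148, so a = -41/14.
Then b = ((-25) − 4·(-41/14))/6 = -31/14.
At s = 11: ĝ = (-41/14)·(11) + (-31/14)·(1) = -241/7.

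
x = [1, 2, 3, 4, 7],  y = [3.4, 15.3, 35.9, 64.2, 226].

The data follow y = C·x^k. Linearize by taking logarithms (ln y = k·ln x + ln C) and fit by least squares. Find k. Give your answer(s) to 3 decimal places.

Taking logs, ln y = k·ln x + ln C, so regress ln y on ln x.
Σln x = 5.1240, Σ(ln x)² = 7.3958, Σln y = 17.1149, Σln x·ln y = 22.1423.
Equations: 7.3958·k + 5.1240·ln C = 22.1423;  5.1240·k + 5·ln C = 17.1149.
Solving (det = 10.7239): k = 2.14617, ln C = 1.22361.

k = 2.146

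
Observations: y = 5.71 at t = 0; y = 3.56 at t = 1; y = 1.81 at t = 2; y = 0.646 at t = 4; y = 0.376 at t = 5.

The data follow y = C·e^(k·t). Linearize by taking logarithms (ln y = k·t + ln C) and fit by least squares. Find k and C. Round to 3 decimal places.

k = -0.549, C = 5.784

Taking logs, ln y = k·t + ln C, so regress ln y on t.
Σt = 12.0000, Σ(t)² = 46.0000, Σln y = 2.1902, Σt·ln y = -4.1822.
Equations: 46.0000·k + 12.0000·ln C = -4.1822;  12.0000·k + 5·ln C = 2.1902.
Solving (det = 86.0000): k = -0.54876, ln C = 1.75506, so C = exp(1.75506) = 5.78381.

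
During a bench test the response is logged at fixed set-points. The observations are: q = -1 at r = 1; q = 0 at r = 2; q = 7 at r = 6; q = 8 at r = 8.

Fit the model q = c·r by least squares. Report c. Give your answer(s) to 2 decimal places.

Forming AᵀA = [[105]] and Aᵀq = [105]ᵀ gives AᵀA·[c]ᵀ = Aᵀq.
Hence c = 105 / 105 ≈ 1.

c = 1.00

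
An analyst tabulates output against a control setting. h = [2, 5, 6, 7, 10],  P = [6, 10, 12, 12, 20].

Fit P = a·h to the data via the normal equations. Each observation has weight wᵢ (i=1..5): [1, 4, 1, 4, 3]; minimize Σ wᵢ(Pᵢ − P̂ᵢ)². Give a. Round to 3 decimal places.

Entries of XᵀWX: Σwᵢ·h·h = 636.
Right-hand side: Σwᵢ·h·P = 1220.
Hence a = 1220 / 636 ≈ 1.91824.

a = 1.918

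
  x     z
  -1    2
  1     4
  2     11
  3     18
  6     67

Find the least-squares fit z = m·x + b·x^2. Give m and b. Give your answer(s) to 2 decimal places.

With design matrix M, MᵀM = [[51, 251]; [251, 1395]] and Mᵀz = [480, 2624]ᵀ.
Determinant 51·1395 − 251² = 8144.
m = (480·1395 − 251·2624)/8144 = 686/509; b = (51·2624 − 251·480)/8144 = 834/509.

m = 1.35, b = 1.64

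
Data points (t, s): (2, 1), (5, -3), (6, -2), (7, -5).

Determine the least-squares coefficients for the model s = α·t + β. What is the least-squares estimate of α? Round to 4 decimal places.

α = -1.0714

XᵀX·[α, β]ᵀ = Xᵀs reads: 114·α + 20·β = -60;  20·α + 4·β = -9.
det = 114·4 − 20² = 56.
α = ((-60)·4 − 20·(-9))/56 = -15/14; β = (114·(-9) − 20·(-60))/56 = 87/28.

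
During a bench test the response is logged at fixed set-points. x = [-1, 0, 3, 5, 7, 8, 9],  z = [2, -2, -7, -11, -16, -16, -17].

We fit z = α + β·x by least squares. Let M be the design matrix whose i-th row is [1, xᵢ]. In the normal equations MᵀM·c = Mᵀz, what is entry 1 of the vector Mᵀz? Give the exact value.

Entry 1 ↔ basis 1, so (Mᵀz)_{1} = Σᵢ zᵢ = (1)·(2) + (1)·(-2) + (1)·(-7) + (1)·(-11) + (1)·(-16) + (1)·(-16) + (1)·(-17) = -67.

-67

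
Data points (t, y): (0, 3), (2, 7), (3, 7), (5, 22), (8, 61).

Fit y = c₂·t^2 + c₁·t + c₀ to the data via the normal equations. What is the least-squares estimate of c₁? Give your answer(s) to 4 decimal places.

c₁ = -1.8236

Entries of AᵀA: Σt^2·t^2 = 4818, Σt^2·t = 672, Σt^2 = 102, Σt·t = 102, Σt = 18, Σ1 = 5.
For Aᵀy: Σt^2·y = 4545, Σt·y = 633, Σy = 100.
So AᵀA·[c₂, c₁, c₀]ᵀ = Aᵀy: [[4818, 672, 102]; [672, 102, 18]; [102, 18, 5]]·[c₂, c₁, c₀]ᵀ = [4545, 633, 100]ᵀ.
Solving the 3×3 system (Gaussian elimination) gives c₂ = 2771/2478, c₁ = -4519/2478, c₀ = 1550/413.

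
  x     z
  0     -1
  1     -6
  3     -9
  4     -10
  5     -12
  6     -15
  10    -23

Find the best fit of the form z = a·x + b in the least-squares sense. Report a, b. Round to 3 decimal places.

a = -2.066, b = -2.297

Setting ∂/∂a … = 0 gives: 187·a + 29·b = -453;  29·a + 7·b = -76.
Δ = 187·7 − 29² = 468.
a = ((-453)·7 − 29·(-76))/468 = -967/468; b = (187·(-76) − 29·(-453))/468 = -1075/468.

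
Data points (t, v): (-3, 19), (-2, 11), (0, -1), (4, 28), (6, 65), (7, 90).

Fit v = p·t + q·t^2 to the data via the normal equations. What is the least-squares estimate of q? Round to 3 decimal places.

Sums needed: Σt·t = 114, Σt·t^2 = 588, Σt^2·t^2 = 4050.
And Σt·v = 1053, Σt^2·v = 7413.
Normal equations: [[114, 588]; [588, 4050]]·[p, q]ᵀ = [1053, 7413]ᵀ.
Determinant 114·4050 − 588² = 115956.
p = (1053·4050 − 588·7413)/115956 = -5233/6442; q = (114·7413 − 588·1053)/115956 = 12551/6442.

q = 1.948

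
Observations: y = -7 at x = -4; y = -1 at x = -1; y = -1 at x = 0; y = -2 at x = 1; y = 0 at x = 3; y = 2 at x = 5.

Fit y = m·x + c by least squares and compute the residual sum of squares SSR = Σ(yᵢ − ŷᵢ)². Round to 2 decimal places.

Normal-equation sums: Σx·x = 52, Σx = 4, Σ1 = 6.
For Mᵀy: Σx·y = 37, Σy = -9.
MᵀM·[m, c]ᵀ = Mᵀy becomes [[52, 4]; [4, 6]]·[m, c]ᵀ = [37, -9]ᵀ.
Eliminating c: 6·(row 1) − 4·(row 2) gives 296·m = 6·37 − 4·(-9) = 258, so m = 129/148.
Then c = ((-9) − 4·(129/148))/6 = -77/37.
Residuals: -53/37, 289/148, 40/37, -117/148, -79/148, -41/148; SSR = 1187/148.

SSR = 8.02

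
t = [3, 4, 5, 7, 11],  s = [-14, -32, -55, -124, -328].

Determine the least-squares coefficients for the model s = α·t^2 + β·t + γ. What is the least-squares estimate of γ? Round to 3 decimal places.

With design matrix A, AᵀA = [[18004, 1890, 220]; [1890, 220, 30]; [220, 30, 5]] and Aᵀs = [-47777, -4921, -553]ᵀ.
Inverting the 3×3 Gram matrix, [α, β, γ]ᵀ = [-2409/806, 10139/4030, 11714/2015]ᵀ.

γ = 5.813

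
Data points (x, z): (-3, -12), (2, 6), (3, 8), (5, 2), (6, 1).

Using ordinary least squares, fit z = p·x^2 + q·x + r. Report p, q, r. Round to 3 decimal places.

p = -0.588, q = 3.116, r = 2.659

Forming MᵀM = [[2099, 349, 83]; [349, 83, 13]; [83, 13, 5]] and Mᵀz = [74, 88, 5]ᵀ gives MᵀM·[p, q, r]ᵀ = Mᵀz.
Solving the 3×3 system (Gaussian elimination) gives p = -207/352, q = 1097/352, r = 117/44.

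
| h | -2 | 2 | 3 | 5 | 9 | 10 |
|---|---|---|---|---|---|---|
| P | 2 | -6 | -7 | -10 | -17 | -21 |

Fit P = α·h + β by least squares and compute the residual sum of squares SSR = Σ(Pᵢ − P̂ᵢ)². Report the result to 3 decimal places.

From the data, Σh·h = 223, Σh = 27, Σ1 = 6.
Moment sums: Σh·P = -450, ΣP = -59.
XᵀX·[α, β]ᵀ = XᵀP becomes [[223, 27]; [27, 6]]·[α, β]ᵀ = [-450, -59]ᵀ.
Eliminating β: 6·(row 1) − 27·(row 2) gives 609·α = 6·(-450) − 27·(-59) = -1107, so α = -369/203.
Then β = ((-59) − 27·(-369/203))/6 = -1007/609.
Residuals: 11/609, -433/609, 65/609, 452/609, 617/609, -712/609; SSR = 2108/609.

SSR = 3.461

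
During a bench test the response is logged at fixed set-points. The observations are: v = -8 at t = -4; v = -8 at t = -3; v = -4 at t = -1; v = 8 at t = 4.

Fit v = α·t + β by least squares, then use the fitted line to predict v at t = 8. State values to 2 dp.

Normal-equation sums: Σt·t = 42, Σt = -4, Σ1 = 4.
For Xᵀv: Σt·v = 92, Σv = -12.
XᵀX·[α, β]ᵀ = Xᵀv becomes [[42, -4]; [-4, 4]]·[α, β]ᵀ = [92, -12]ᵀ.
Eliminating β: 4·(row 1) − (-4)·(row 2) gives 152·α = 4·92 − (-4)·(-12) = 320, so α = 40/19.
Then β = ((-12) − (-4)·(40/19))/4 = -17/19.
At t = 8: v̂ = (40/19)·(8) + (-17/19)·(1) = 303/19.

v̂ = 15.95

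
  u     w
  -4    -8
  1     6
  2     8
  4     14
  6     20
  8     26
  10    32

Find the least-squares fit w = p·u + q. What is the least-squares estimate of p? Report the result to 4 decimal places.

Entries of XᵀX: Σu·u = 237, Σu = 27, Σ1 = 7.
Right-hand side: Σu·w = 758, Σw = 98.
Normal equations: [[237, 27]; [27, 7]]·[p, q]ᵀ = [758, 98]ᵀ.
Eliminating q: 7·(row 1) − 27·(row 2) gives 930·p = 7·758 − 27·98 = 2660, so p = 266/93.
Then q = (98 − 27·(266/93))/7 = 92/31.

p = 2.8602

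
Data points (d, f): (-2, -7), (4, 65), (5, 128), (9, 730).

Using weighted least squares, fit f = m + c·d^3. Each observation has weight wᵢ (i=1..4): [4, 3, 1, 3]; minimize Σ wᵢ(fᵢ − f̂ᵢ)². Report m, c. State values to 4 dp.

m = 1.2238, c = 0.9998

Entries of MᵀWM: Σwᵢ·1 = 11, Σwᵢ·d^3 = 2472, Σwᵢ·d^3·d^3 = 1622492.
And Σwᵢ·f = 2485, Σwᵢ·d^3·f = 1625214.
Normal equations: [[11, 2472]; [2472, 1622492]]·[m, c]ᵀ = [2485, 1625214]ᵀ.
Δ = 11·1622492 − 2472² = 11736628.
m = (2485·1622492 − 2472·1625214)/11736628 = 3590903/2934157; c = (11·1625214 − 2472·2485)/11736628 = 5867217/5868314.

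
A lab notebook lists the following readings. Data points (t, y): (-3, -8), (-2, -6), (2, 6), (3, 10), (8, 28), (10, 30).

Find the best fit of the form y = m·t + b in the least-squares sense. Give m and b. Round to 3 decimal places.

Normal-equation sums: Σt·t = 190, Σt = 18, Σ1 = 6.
Right-hand side: Σt·y = 602, Σy = 60.
Normal equations: [[190, 18]; [18, 6]]·[m, b]ᵀ = [602, 60]ᵀ.
det = 190·6 − 18² = 816.
m = (602·6 − 18·60)/816 = 211/68; b = (190·60 − 18·602)/816 = 47/68.

m = 3.103, b = 0.691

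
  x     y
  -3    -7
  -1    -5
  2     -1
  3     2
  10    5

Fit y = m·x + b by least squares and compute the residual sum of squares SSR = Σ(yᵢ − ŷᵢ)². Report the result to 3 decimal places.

Entries of AᵀA: Σx·x = 123, Σx = 11, Σ1 = 5.
Right-hand side: Σx·y = 80, Σy = -6.
So AᵀA·[m, b]ᵀ = Aᵀy: [[123, 11]; [11, 5]]·[m, b]ᵀ = [80, -6]ᵀ.
det = 123·5 − 11² = 494.
m = (80·5 − 11·(-6))/494 = 233/247; b = (123·(-6) − 11·80)/494 = -809/247.
Residuals: -17/19, -193/247, 96/247, 604/247, -22/19; SSR = 2194/247.

SSR = 8.883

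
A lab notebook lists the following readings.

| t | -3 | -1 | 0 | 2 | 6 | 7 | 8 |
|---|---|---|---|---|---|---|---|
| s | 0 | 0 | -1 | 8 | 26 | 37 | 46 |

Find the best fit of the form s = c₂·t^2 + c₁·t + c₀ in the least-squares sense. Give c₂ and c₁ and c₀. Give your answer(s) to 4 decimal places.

c₂ = 0.4920, c₁ = 1.6577, c₀ = 0.6149

Normal-equation sums: Σt^2·t^2 = 7891, Σt^2·t = 1051, Σt^2 = 163, Σt·t = 163, Σt = 19, Σ1 = 7.
And Σt^2·s = 5725, Σt·s = 799, Σs = 116.
XᵀX·[c₂, c₁, c₀]ᵀ = Xᵀs becomes [[7891, 1051, 163]; [1051, 163, 19]; [163, 19, 7]]·[c₂, c₁, c₀]ᵀ = [5725, 799, 116]ᵀ.
Inverting the 3×3 Gram matrix, [c₂, c₁, c₀]ᵀ = [617/1254, 6929/4180, 701/1140]ᵀ.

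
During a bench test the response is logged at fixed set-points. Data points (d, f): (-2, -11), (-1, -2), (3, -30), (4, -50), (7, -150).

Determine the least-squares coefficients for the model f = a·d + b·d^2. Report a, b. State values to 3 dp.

Sums needed: Σd·d = 79, Σd·d^2 = 425, Σd^2·d^2 = 2755.
Right-hand side: Σd·f = -1316, Σd^2·f = -8466.
So AᵀA·[a, b]ᵀ = Aᵀf: [[79, 425]; [425, 2755]]·[a, b]ᵀ = [-1316, -8466]ᵀ.
Δ = 79·2755 − 425² = 37020.
a = ((-1316)·2755 − 425·(-8466))/37020 = -2753/3702; b = (79·(-8466) − 425·(-1316))/37020 = -54757/18510.

a = -0.744, b = -2.958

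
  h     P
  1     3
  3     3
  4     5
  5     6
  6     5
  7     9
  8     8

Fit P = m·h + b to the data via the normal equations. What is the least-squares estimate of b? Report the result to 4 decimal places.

Compute the Gram sums: Σh·h = 200, Σh = 34, Σ1 = 7.
Moment sums: Σh·P = 219, ΣP = 39.
XᵀX·[m, b]ᵀ = XᵀP becomes [[200, 34]; [34, 7]]·[m, b]ᵀ = [219, 39]ᵀ.
det = 200·7 − 34² = 244.
m = (219·7 − 34·39)/244 = 207/244; b = (200·39 − 34·219)/244 = 177/122.

b = 1.4508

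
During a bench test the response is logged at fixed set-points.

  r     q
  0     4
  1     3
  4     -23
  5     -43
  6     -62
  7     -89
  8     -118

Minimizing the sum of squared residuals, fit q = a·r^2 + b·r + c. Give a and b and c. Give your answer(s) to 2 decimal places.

The normal equations are: 8675·a + 1261·b + 191·c = -15585;  1261·a + 191·b + 31·c = -2243;  191·a + 31·b + 7·c = -328.
(Σr^2·r^2 = 8675, Σr^2·r = 1261, Σr^2 = 191, Σr·r = 191, Σr = 31, Σ1 = 7, Σr^2·q = -15585, Σr·q = -2243, Σq = -328.)
Row-reducing yields a = -607/294, b = 365/294, c = 195/49.

a = -2.06, b = 1.24, c = 3.98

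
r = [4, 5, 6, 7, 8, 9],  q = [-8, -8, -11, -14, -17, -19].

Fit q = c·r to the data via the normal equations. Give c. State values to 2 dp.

c = -2.00

From the data, Σr·r = 271.
And Σr·q = -543.
Normal equations: [[271]]·[c]ᵀ = [-543]ᵀ.
c = (-543)/271 = -2.00369.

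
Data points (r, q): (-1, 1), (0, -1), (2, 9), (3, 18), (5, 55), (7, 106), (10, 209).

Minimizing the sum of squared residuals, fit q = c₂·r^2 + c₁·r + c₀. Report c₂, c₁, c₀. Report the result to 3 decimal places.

From the data, Σr^2·r^2 = 13124, Σr^2·r = 1502, Σr^2 = 188, Σr·r = 188, Σr = 26, Σ1 = 7.
For Aᵀq: Σr^2·q = 27668, Σr·q = 3178, Σq = 397.
So AᵀA·[c₂, c₁, c₀]ᵀ = Aᵀq: [[13124, 1502, 188]; [1502, 188, 26]; [188, 26, 7]]·[c₂, c₁, c₀]ᵀ = [27668, 3178, 397]ᵀ.
Row-reducing yields c₂ = 325042/161553, c₁ = 152612/161553, c₀ = -44727/53851.

c₂ = 2.012, c₁ = 0.945, c₀ = -0.831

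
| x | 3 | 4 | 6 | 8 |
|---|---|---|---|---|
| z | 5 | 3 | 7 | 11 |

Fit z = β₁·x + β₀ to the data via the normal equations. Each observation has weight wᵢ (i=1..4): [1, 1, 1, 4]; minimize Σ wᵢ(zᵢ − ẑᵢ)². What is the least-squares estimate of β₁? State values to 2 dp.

β₁ = 1.51

Normal-equation sums: Σwᵢ·x·x = 317, Σwᵢ·x = 45, Σwᵢ·1 = 7.
Right-hand side: Σwᵢ·x·z = 421, Σwᵢ·z = 59.
Normal equations: [[317, 45]; [45, 7]]·[β₁, β₀]ᵀ = [421, 59]ᵀ.
det = 317·7 − 45² = 194.
β₁ = (421·7 − 45·59)/194 = 146/97; β₀ = (317·59 − 45·421)/194 = -121/97.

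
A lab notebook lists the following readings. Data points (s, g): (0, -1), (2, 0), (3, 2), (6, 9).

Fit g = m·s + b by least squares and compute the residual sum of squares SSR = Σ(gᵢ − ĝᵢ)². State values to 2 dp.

Compute the Gram sums: Σs·s = 49, Σs = 11, Σ1 = 4.
Moment sums: Σs·g = 60, Σg = 10.
So MᵀM·[m, b]ᵀ = Mᵀg: [[49, 11]; [11, 4]]·[m, b]ᵀ = [60, 10]ᵀ.
Determinant 49·4 − 11² = 75.
m = (60·4 − 11·10)/75 = 26/15; b = (49·10 − 11·60)/75 = -34/15.
Residuals: 19/15, -6/5, -14/15, 13/15; SSR = 14/3.

SSR = 4.67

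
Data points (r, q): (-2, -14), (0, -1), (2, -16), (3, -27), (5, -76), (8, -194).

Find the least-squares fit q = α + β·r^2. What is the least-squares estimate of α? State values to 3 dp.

MᵀM·[α, β]ᵀ = Mᵀq reads: 6·α + 106·β = -328;  106·α + 4834·β = -14679.
Determinant 6·4834 − 106² = 17768.
α = ((-328)·4834 − 106·(-14679))/17768 = -14789/8884; β = (6·(-14679) − 106·(-328))/17768 = -26653/8884.

α = -1.665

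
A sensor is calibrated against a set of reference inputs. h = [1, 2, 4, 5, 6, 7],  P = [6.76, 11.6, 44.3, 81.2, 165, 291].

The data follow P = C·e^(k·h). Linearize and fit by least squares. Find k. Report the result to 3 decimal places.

Linearized form: ln P = k·h + ln C. From the 6 transformed points,
AᵀA = [[131.0000, 25.0000]; [25.0000, 6]], rhs = [114.3105, 23.3292]ᵀ  (here Σh = 25.0000, Σ(h)² = 131.0000, Σln P = 23.3292, Σh·ln P = 114.3105).
Solving (det = 161.0000): k = 0.63747, ln C = 1.23207.

k = 0.637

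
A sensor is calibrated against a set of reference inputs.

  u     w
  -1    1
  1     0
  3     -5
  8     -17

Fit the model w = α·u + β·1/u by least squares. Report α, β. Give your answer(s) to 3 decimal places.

α = -2.119, β = 1.733

From the data, Σu·u = 75, Σu·1/u = 4, Σ1/u·1/u = 1225/576.
Right-hand side: Σu·w = -152, Σ1/u·w = -115/24.
So MᵀM·[α, β]ᵀ = Mᵀw: [[75, 4]; [4, 1225/576]]·[α, β]ᵀ = [-152, -115/24]ᵀ.
det = 75·(1225/576) − 4² = 27553/192.
α = ((-152)·(1225/576) − 4·(-115/24))/(27553/192) = -175160/82659; β = (75·(-115/24) − 4·(-152))/(27553/192) = 47736/27553.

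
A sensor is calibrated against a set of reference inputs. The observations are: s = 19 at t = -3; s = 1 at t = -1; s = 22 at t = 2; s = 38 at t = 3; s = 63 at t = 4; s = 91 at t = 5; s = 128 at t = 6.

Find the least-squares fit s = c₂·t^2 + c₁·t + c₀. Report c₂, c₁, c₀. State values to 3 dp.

c₂ = 2.921, c₁ = 3.338, c₀ = 2.352

Normal-equation sums: Σt^2·t^2 = 2356, Σt^2·t = 412, Σt^2 = 100, Σt·t = 100, Σt = 16, Σ1 = 7.
Moment sums: Σt^2·s = 8493, Σt·s = 1575, Σs = 362.
Solving the 3×3 system (Gaussian elimination) gives c₂ = 631/216, c₁ = 721/216, c₀ = 127/54.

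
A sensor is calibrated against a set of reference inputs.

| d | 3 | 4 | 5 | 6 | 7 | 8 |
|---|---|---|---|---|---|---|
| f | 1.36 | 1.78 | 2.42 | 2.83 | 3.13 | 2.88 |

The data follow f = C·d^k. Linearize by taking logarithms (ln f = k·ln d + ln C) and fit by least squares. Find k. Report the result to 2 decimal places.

k = 0.86

Linearized form: ln f = k·ln d + ln C. From the 6 transformed points,
XᵀX = [[17.0401, 9.9115]; [9.9115, 6]], rhs = [8.8434, 5.0070]ᵀ  (here Σln d = 9.9115, Σ(ln d)² = 17.0401, Σln f = 5.0070, Σln d·ln f = 8.8434).
Solving (det = 4.0036): k = 0.85777, ln C = -0.58246.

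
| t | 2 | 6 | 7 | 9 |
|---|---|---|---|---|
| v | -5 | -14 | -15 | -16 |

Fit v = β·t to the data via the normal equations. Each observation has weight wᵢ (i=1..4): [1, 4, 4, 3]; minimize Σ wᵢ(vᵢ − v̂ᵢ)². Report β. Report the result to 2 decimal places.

Compute the Gram sums: Σwᵢ·t·t = 587.
And Σwᵢ·t·v = -1198.
MᵀWM·[β]ᵀ = MᵀWv becomes [[587]]·[β]ᵀ = [-1198]ᵀ.
Hence β = -1198 / 587 ≈ -2.04089.

β = -2.04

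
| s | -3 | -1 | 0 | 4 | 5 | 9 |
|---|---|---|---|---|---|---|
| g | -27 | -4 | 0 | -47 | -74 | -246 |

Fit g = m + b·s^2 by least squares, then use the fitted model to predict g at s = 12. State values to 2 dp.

ĝ = -436.53

Setting ∂/∂m … = 0 gives: 6·m + 132·b = -398;  132·m + 7524·b = -22775.
Eliminating b: 7524·(row 1) − 132·(row 2) gives 27720·m = 7524·(-398) − 132·(-22775) = 11748, so m = 89/210.
Then b = ((-22775) − 132·(89/210))/7524 = -4673/1540.
At s = 12: ĝ = (89/210)·(1) + (-4673/1540)·(144) = -1008389/2310.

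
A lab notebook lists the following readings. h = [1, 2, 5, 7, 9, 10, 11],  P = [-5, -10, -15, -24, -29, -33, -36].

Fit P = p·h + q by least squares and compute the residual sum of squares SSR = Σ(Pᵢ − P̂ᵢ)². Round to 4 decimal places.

Compute the Gram sums: Σh·h = 381, Σh = 45, Σ1 = 7.
Right-hand side: Σh·P = -1255, ΣP = -152.
Normal equations: [[381, 45]; [45, 7]]·[p, q]ᵀ = [-1255, -152]ᵀ.
Eliminating q: 7·(row 1) − 45·(row 2) gives 642·p = 7·(-1255) − 45·(-152) = -1945, so p = -1945/642.
Then q = ((-152) − 45·(-1945/642))/7 = -479/214.
Residuals: 86/321, -1093/642, 766/321, -178/321, 54/107, -299/642, -140/321; SSR = 6185/642.

SSR = 9.6340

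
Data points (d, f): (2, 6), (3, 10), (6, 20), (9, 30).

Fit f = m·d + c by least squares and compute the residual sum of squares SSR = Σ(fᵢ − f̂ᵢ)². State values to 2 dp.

From the data, Σd·d = 130, Σd = 20, Σ1 = 4.
Right-hand side: Σd·f = 432, Σf = 66.
Determinant 130·4 − 20² = 120.
m = (432·4 − 20·66)/120 = 17/5; c = (130·66 − 20·432)/120 = -1/2.
Residuals: -3/10, 3/10, 1/10, -1/10; SSR = 1/5.

SSR = 0.20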